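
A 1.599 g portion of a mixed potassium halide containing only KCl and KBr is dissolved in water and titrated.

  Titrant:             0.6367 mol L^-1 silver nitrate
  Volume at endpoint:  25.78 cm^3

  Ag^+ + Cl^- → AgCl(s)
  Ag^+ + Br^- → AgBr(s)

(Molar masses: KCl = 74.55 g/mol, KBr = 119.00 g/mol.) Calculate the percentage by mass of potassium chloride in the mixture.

37.16 %

n(AgNO3) = 0.02578 × 0.6367 = 0.01641 mol
Let x = n(KCl), y = n(KBr).
Titrant: 1x + 1y = 0.01641;  mass: 74.55x + 119.00y = 1.599
Solving, x = 7.970 × 10^-3 mol, y = 8.444 × 10^-3 mol
mass of KCl = 7.970 × 10^-3 × 74.55 = 0.5942 g
% KCl = 0.5942 / 1.599 × 100 = 37.16 %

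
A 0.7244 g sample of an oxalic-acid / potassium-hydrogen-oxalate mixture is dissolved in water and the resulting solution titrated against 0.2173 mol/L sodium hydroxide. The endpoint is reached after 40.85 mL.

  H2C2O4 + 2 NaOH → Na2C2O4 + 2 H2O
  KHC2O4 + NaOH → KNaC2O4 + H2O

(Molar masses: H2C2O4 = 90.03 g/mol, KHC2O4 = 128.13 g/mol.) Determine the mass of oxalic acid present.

n(NaOH) = 0.04085 × 0.2173 = 8.877 × 10^-3 mol
Let x = n(H2C2O4), y = n(KHC2O4).
Titrant: 2x + 1y = 8.877 × 10^-3;  mass: 90.03x + 128.13y = 0.7244
Solving, x = 2.484 × 10^-3 mol, y = 3.908 × 10^-3 mol
mass of H2C2O4 = 2.484 × 10^-3 × 90.03 = 0.2237 g

0.2237 g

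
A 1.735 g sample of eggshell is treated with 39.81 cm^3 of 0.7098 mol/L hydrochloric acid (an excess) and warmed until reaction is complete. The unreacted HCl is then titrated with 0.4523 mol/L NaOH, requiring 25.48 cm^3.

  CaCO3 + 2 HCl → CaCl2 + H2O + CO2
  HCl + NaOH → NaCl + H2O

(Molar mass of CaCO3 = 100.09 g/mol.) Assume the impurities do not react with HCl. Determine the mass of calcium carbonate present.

0.8374 g

n(HCl) added = 0.03981 × 0.7098 = 0.02826 mol
n(NaOH) used in back-titration = 0.02548 × 0.4523 = 0.01152 mol
n(HCl) left over = 0.01152 mol (1:1 ratio)
n(HCl) consumed by analyte = 0.02826 − 0.01152 = 0.01673 mol
From the 1:2 ratio, n(CaCO3) = 1/2 × 0.01673 = 8.366 × 10^-3 mol
mass of CaCO3 = 8.366 × 10^-3 × 100.09 = 0.8374 g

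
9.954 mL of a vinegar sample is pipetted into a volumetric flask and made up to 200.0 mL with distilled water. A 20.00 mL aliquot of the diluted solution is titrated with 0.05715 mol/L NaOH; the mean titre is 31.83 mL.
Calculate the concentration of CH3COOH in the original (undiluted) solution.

1.827 mol/L

CH3COOH + NaOH → CH3COONa + H2O
n(NaOH) = 0.03183 × 0.05715 = 1.819 × 10^-3 mol
n(CH3COOH) in the aliquot = 1.819 × 10^-3 mol (1:1 ratio)
[CH3COOH]_dilute = 1.819 × 10^-3 / 0.02000 = 0.09095 mol/L
Dilution factor = 200.0 / 9.954 = 20.09
[CH3COOH]_stock = 0.09095 × 20.09 = 1.827 mol/L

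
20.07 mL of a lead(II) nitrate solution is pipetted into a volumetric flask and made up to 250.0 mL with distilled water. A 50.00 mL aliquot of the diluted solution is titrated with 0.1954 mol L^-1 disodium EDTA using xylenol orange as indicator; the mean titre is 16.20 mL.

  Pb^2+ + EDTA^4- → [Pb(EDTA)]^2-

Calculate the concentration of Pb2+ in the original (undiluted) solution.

0.7886 mol/L

n(EDTA) = 0.01620 × 0.1954 = 3.165 × 10^-3 mol
n(Pb2+) in the aliquot = 3.165 × 10^-3 mol (1:1 ratio)
[Pb2+]_dilute = 3.165 × 10^-3 / 0.05000 = 0.06331 mol/L
Dilution factor = 250.0 / 20.07 = 12.46
[Pb2+]_stock = 0.06331 × 12.46 = 0.7886 mol/L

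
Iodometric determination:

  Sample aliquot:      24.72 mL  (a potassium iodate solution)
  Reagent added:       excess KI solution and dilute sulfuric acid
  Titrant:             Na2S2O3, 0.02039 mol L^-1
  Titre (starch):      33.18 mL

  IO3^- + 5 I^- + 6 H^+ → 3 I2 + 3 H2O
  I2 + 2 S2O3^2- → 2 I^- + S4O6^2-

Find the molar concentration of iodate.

n(S2O3^2-) = 0.03318 × 0.02039 = 6.765 × 10^-4 mol
n(I2) = n(S2O3^2-)/2 = 3.383 × 10^-4 mol
From the 1:3 ratio, n(IO3^-) in the aliquot = 1/3 × 3.383 × 10^-4 = 1.128 × 10^-4 mol
[IO3^-] = 1.128 × 10^-4 / 0.02472 = 0.004561 mol/L

0.004561 mol/L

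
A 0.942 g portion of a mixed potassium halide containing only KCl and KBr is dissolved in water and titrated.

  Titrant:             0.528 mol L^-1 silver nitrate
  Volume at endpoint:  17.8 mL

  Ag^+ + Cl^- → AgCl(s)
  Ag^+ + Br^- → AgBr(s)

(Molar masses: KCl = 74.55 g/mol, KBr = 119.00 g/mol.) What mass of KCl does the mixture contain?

n(AgNO3) = 0.0178 × 0.528 = 9.40 × 10^-3 mol
Let x = n(KCl), y = n(KBr).
Titrant: 1x + 1y = 9.40 × 10^-3;  mass: 74.55x + 119.00y = 0.942
Solving, x = 3.97 × 10^-3 mol, y = 5.43 × 10^-3 mol
mass of KCl = 3.97 × 10^-3 × 74.55 = 0.296 g

0.296 g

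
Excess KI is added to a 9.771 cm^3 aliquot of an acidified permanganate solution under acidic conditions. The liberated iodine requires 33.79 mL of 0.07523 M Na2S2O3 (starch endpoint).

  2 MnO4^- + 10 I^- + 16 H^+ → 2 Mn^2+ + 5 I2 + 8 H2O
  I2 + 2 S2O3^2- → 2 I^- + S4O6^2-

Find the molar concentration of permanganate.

0.05203 M

n(S2O3^2-) = 0.03379 × 0.07523 = 2.542 × 10^-3 mol
n(I2) = n(S2O3^2-)/2 = 1.271 × 10^-3 mol
From the 2:5 ratio, n(MnO4^-) in the aliquot = 2/5 × 1.271 × 10^-3 = 5.084 × 10^-4 mol
[MnO4^-] = 5.084 × 10^-4 / 0.009771 = 0.05203 mol/L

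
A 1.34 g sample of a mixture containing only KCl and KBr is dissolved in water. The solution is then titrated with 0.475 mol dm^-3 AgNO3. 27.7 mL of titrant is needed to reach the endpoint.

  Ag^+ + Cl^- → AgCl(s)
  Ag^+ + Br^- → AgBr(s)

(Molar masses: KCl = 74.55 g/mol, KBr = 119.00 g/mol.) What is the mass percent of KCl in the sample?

n(AgNO3) = 0.0277 × 0.475 = 0.0132 mol
Let x = n(KCl), y = n(KBr).
Titrant: 1x + 1y = 0.0132;  mass: 74.55x + 119.00y = 1.34
Solving, x = 5.08 × 10^-3 mol, y = 8.08 × 10^-3 mol
mass of KCl = 5.08 × 10^-3 × 74.55 = 0.379 g
% KCl = 0.379 / 1.34 × 100 = 28.3 %

28.3 %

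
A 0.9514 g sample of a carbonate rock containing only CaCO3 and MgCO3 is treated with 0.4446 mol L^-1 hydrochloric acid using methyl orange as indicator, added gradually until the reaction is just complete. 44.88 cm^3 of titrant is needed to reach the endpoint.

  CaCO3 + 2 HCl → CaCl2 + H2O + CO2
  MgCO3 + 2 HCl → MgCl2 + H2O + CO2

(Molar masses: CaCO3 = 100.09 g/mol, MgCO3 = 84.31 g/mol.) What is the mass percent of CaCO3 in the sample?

n(HCl) = 0.04488 × 0.4446 = 0.01995 mol
Let x = n(CaCO3), y = n(MgCO3).
Titrant: 2x + 2y = 0.01995;  mass: 100.09x + 84.31y = 0.9514
Solving, x = 6.987 × 10^-3 mol, y = 2.990 × 10^-3 mol
mass of CaCO3 = 6.987 × 10^-3 × 100.09 = 0.6993 g
% CaCO3 = 0.6993 / 0.9514 × 100 = 73.50 %

73.50 %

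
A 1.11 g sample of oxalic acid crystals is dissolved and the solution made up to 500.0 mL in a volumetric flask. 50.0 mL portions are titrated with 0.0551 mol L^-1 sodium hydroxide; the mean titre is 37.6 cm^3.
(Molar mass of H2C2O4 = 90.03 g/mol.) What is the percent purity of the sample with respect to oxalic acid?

84.0 %

H2C2O4 + 2 NaOH → Na2C2O4 + 2 H2O
n(NaOH) per titration = 0.0376 × 0.0551 = 2.07 × 10^-3 mol
From the 1:2 ratio, n(H2C2O4) in each aliquot = 1/2 × 2.07 × 10^-3 = 1.04 × 10^-3 mol
n(H2C2O4) in the whole flask = 1.04 × 10^-3 × 500.0/50.0 = 0.0104 mol
mass of H2C2O4 = 0.0104 × 90.03 = 0.933 g
% H2C2O4 = 0.933 / 1.11 × 100 = 84.0 %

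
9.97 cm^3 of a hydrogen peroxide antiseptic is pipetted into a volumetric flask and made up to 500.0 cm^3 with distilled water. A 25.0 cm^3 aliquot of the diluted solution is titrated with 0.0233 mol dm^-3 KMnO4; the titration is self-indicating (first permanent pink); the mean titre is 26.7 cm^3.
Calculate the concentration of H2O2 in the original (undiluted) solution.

2 MnO4^- + 5 H2O2 + 6 H^+ → 2 Mn^2+ + 5 O2 + 8 H2O
n(KMnO4) = 0.0267 × 0.0233 = 6.22 × 10^-4 mol
From the 5:2 ratio, n(H2O2) in the aliquot = 5/2 × 6.22 × 10^-4 = 1.56 × 10^-3 mol
[H2O2]_dilute = 1.56 × 10^-3 / 0.0250 = 0.0622 mol/L
Dilution factor = 500.0 / 9.97 = 50.15
[H2O2]_stock = 0.0622 × 50.15 = 3.12 mol/L

3.12 mol/L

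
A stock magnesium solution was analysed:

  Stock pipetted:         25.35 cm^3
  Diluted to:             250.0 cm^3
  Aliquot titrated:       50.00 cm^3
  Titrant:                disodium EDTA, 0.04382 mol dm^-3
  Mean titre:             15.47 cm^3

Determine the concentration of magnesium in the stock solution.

Mg^2+ + EDTA^4- → [Mg(EDTA)]^2-
n(EDTA) = 0.01547 × 0.04382 = 6.779 × 10^-4 mol
n(Mg2+) in the aliquot = 6.779 × 10^-4 mol (1:1 ratio)
[Mg2+]_dilute = 6.779 × 10^-4 / 0.05000 = 0.01356 mol/L
Dilution factor = 250.0 / 25.35 = 9.862
[Mg2+]_stock = 0.01356 × 9.862 = 0.1337 mol/L

0.1337 mol/L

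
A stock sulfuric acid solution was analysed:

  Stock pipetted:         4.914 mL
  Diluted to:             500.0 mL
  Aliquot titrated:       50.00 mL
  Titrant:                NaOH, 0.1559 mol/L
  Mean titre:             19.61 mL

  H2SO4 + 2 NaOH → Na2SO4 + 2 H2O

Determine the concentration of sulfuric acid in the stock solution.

n(NaOH) = 0.01961 × 0.1559 = 3.057 × 10^-3 mol
From the 1:2 ratio, n(H2SO4) in the aliquot = 1/2 × 3.057 × 10^-3 = 1.529 × 10^-3 mol
[H2SO4]_dilute = 1.529 × 10^-3 / 0.05000 = 0.03057 mol/L
Dilution factor = 500.0 / 4.914 = 101.8
[H2SO4]_stock = 0.03057 × 101.8 = 3.111 mol/L

3.111 mol/L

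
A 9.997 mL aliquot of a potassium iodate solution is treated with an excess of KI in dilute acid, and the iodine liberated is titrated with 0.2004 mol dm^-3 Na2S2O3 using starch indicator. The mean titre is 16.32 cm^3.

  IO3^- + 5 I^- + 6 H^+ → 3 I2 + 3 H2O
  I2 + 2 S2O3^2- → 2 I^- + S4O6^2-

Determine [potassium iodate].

0.05453 mol/L

n(S2O3^2-) = 0.01632 × 0.2004 = 3.271 × 10^-3 mol
n(I2) = n(S2O3^2-)/2 = 1.635 × 10^-3 mol
From the 1:3 ratio, n(IO3^-) in the aliquot = 1/3 × 1.635 × 10^-3 = 5.451 × 10^-4 mol
[IO3^-] = 5.451 × 10^-4 / 0.009997 = 0.05453 mol/L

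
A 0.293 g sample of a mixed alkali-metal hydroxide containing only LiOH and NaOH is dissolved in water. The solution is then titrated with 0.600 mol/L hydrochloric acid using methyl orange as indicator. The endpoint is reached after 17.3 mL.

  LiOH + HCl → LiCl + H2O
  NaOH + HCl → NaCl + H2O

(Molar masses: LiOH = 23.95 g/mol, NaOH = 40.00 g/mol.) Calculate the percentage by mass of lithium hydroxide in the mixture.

n(HCl) = 0.0173 × 0.600 = 0.0104 mol
Let x = n(LiOH), y = n(NaOH).
Titrant: 1x + 1y = 0.0104;  mass: 23.95x + 40.00y = 0.293
Solving, x = 7.61 × 10^-3 mol, y = 2.77 × 10^-3 mol
mass of LiOH = 7.61 × 10^-3 × 23.95 = 0.182 g
% LiOH = 0.182 / 0.293 × 100 = 62.2 %

62.2 %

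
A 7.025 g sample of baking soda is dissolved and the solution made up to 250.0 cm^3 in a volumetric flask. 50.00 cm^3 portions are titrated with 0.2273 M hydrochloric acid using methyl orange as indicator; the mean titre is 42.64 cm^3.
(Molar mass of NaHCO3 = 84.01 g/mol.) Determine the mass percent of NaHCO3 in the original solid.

57.95 %

NaHCO3 + HCl → NaCl + H2O + CO2
n(HCl) per titration = 0.04264 × 0.2273 = 9.692 × 10^-3 mol
n(NaHCO3) in each aliquot = 9.692 × 10^-3 mol (1:1 ratio)
n(NaHCO3) in the whole flask = 9.692 × 10^-3 × 250.0/50.00 = 0.04846 mol
mass of NaHCO3 = 0.04846 × 84.01 = 4.071 g
% NaHCO3 = 4.071 / 7.025 × 100 = 57.95 %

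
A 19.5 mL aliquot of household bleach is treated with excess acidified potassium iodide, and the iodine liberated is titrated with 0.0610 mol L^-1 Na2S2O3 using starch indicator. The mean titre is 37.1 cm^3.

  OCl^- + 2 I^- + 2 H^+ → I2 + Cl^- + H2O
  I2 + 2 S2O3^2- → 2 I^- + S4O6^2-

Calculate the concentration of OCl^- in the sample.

0.0580 mol/L

n(S2O3^2-) = 0.0371 × 0.0610 = 2.26 × 10^-3 mol
n(I2) = n(S2O3^2-)/2 = 1.13 × 10^-3 mol
n(OCl^-) in the aliquot = 1.13 × 10^-3 mol (1:1 ratio)
[OCl^-] = 1.13 × 10^-3 / 0.0195 = 0.0580 mol/L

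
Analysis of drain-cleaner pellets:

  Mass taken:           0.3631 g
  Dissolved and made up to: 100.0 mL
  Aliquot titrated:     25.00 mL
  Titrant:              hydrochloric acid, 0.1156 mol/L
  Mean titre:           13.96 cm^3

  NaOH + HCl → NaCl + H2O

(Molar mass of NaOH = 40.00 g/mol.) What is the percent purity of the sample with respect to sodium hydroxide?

71.11 %

n(HCl) per titration = 0.01396 × 0.1156 = 1.614 × 10^-3 mol
n(NaOH) in each aliquot = 1.614 × 10^-3 mol (1:1 ratio)
n(NaOH) in the whole flask = 1.614 × 10^-3 × 100.0/25.00 = 6.455 × 10^-3 mol
mass of NaOH = 6.455 × 10^-3 × 40.00 = 0.2582 g
% NaOH = 0.2582 / 0.3631 × 100 = 71.11 %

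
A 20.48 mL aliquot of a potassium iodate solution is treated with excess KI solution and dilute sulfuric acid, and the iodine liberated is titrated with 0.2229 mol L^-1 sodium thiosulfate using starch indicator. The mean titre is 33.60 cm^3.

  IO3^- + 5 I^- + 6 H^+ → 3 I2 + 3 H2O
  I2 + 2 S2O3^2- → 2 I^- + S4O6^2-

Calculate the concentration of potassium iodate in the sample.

0.06095 mol/L

n(S2O3^2-) = 0.03360 × 0.2229 = 7.489 × 10^-3 mol
n(I2) = n(S2O3^2-)/2 = 3.745 × 10^-3 mol
From the 1:3 ratio, n(IO3^-) in the aliquot = 1/3 × 3.745 × 10^-3 = 1.248 × 10^-3 mol
[IO3^-] = 1.248 × 10^-3 / 0.02048 = 0.06095 mol/L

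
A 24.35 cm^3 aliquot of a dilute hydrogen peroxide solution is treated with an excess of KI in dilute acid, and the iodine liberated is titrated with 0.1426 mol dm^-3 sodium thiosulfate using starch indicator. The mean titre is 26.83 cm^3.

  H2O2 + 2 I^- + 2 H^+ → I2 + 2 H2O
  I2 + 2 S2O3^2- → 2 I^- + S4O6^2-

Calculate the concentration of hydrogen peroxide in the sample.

0.07856 mol/L

n(S2O3^2-) = 0.02683 × 0.1426 = 3.826 × 10^-3 mol
n(I2) = n(S2O3^2-)/2 = 1.913 × 10^-3 mol
n(H2O2) in the aliquot = 1.913 × 10^-3 mol (1:1 ratio)
[H2O2] = 1.913 × 10^-3 / 0.02435 = 0.07856 mol/L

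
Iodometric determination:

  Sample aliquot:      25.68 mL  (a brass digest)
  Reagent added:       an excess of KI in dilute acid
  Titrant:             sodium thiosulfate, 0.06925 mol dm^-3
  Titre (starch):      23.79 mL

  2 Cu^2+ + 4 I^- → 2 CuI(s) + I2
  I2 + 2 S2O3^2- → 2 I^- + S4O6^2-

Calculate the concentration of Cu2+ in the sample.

0.06415 mol/L

n(S2O3^2-) = 0.02379 × 0.06925 = 1.647 × 10^-3 mol
n(I2) = n(S2O3^2-)/2 = 8.237 × 10^-4 mol
From the 2:1 ratio, n(Cu2+) in the aliquot = 2/1 × 8.237 × 10^-4 = 1.647 × 10^-3 mol
[Cu2+] = 1.647 × 10^-3 / 0.02568 = 0.06415 mol/L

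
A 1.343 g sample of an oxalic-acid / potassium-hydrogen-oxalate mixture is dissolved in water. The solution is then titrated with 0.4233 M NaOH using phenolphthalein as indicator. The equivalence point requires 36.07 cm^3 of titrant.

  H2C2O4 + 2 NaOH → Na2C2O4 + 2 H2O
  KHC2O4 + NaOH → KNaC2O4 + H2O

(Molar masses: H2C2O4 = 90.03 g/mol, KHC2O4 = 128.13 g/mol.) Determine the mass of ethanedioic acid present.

n(NaOH) = 0.03607 × 0.4233 = 0.01527 mol
Let x = n(H2C2O4), y = n(KHC2O4).
Titrant: 2x + 1y = 0.01527;  mass: 90.03x + 128.13y = 1.343
Solving, x = 3.690 × 10^-3 mol, y = 7.889 × 10^-3 mol
mass of H2C2O4 = 3.690 × 10^-3 × 90.03 = 0.3322 g

0.3322 g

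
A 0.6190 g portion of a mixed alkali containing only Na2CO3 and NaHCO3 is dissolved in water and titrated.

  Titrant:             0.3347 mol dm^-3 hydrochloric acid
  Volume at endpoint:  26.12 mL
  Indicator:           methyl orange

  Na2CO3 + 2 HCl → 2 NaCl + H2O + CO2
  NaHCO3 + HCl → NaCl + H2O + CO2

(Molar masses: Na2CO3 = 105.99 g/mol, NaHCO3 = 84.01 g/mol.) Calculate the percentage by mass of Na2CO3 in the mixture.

n(HCl) = 0.02612 × 0.3347 = 8.742 × 10^-3 mol
Let x = n(Na2CO3), y = n(NaHCO3).
Titrant: 2x + 1y = 8.742 × 10^-3;  mass: 105.99x + 84.01y = 0.6190
Solving, x = 1.861 × 10^-3 mol, y = 5.020 × 10^-3 mol
mass of Na2CO3 = 1.861 × 10^-3 × 105.99 = 0.1973 g
% Na2CO3 = 0.1973 / 0.6190 × 100 = 31.87 %

31.87 %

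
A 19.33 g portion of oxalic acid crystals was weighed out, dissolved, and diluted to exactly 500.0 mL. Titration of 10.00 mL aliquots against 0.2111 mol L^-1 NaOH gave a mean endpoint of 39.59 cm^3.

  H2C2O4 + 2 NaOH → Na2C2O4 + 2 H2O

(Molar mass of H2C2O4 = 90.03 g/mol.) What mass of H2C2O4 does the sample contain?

n(NaOH) per titration = 0.03959 × 0.2111 = 8.357 × 10^-3 mol
From the 1:2 ratio, n(H2C2O4) in each aliquot = 1/2 × 8.357 × 10^-3 = 4.179 × 10^-3 mol
n(H2C2O4) in the whole flask = 4.179 × 10^-3 × 500.0/10.00 = 0.2089 mol
mass of H2C2O4 = 0.2089 × 90.03 = 18.81 g

18.81 g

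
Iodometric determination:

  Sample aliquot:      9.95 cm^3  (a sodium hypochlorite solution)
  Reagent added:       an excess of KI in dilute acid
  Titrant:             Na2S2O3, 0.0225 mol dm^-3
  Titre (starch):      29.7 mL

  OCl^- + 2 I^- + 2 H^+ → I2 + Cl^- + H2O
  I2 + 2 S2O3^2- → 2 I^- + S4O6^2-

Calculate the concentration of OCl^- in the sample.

0.0336 mol/L

n(S2O3^2-) = 0.0297 × 0.0225 = 6.68 × 10^-4 mol
n(I2) = n(S2O3^2-)/2 = 3.34 × 10^-4 mol
n(OCl^-) in the aliquot = 3.34 × 10^-4 mol (1:1 ratio)
[OCl^-] = 3.34 × 10^-4 / 0.00995 = 0.0336 mol/L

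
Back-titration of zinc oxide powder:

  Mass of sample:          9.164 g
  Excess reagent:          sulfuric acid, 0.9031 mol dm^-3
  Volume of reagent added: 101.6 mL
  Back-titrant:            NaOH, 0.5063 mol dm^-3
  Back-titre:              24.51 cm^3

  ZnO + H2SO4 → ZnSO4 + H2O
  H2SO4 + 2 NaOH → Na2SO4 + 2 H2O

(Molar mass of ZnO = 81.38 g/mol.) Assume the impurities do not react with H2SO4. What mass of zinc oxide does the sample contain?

6.962 g

n(H2SO4) added = 0.1016 × 0.9031 = 0.09175 mol
n(NaOH) used in back-titration = 0.02451 × 0.5063 = 0.01241 mol
From the 1:2 ratio, n(H2SO4) left over = 1/2 × 0.01241 = 6.205 × 10^-3 mol
n(H2SO4) consumed by analyte = 0.09175 − 6.205 × 10^-3 = 0.08555 mol
n(ZnO) = 0.08555 mol (1:1 ratio)
mass of ZnO = 0.08555 × 81.38 = 6.962 g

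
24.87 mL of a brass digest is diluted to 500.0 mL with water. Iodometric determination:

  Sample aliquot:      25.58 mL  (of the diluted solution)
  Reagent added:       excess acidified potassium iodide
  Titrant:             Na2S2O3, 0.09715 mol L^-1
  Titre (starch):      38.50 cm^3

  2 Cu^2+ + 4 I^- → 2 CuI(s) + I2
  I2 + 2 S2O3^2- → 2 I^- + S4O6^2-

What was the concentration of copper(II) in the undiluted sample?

2.940 mol/L

n(S2O3^2-) = 0.03850 × 0.09715 = 3.740 × 10^-3 mol
n(I2) = n(S2O3^2-)/2 = 1.870 × 10^-3 mol
From the 2:1 ratio, n(Cu2+) in the aliquot = 2/1 × 1.870 × 10^-3 = 3.740 × 10^-3 mol
[Cu2+]_dilute = 3.740 × 10^-3 / 0.02558 = 0.1462 mol/L
[Cu2+]_original = 0.1462 × 500.0/24.87 = 2.940 mol/L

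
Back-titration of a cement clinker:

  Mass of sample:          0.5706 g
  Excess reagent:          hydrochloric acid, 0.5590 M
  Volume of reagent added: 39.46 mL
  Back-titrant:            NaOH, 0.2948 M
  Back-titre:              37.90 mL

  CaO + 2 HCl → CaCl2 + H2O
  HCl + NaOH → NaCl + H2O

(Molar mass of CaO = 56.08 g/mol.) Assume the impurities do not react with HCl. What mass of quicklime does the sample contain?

n(HCl) added = 0.03946 × 0.5590 = 0.02206 mol
n(NaOH) used in back-titration = 0.03790 × 0.2948 = 0.01117 mol
n(HCl) left over = 0.01117 mol (1:1 ratio)
n(HCl) consumed by analyte = 0.02206 − 0.01117 = 0.01089 mol
From the 1:2 ratio, n(CaO) = 1/2 × 0.01089 = 5.443 × 10^-3 mol
mass of CaO = 5.443 × 10^-3 × 56.08 = 0.3052 g

0.3052 g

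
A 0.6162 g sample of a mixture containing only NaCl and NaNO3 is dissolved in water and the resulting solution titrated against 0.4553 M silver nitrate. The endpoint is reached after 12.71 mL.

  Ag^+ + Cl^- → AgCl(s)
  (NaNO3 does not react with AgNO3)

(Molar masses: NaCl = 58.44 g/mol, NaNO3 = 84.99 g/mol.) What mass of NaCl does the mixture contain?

0.3382 g

n(AgNO3) = 0.01271 × 0.4553 = 5.787 × 10^-3 mol
Let x = n(NaCl), y = n(NaNO3).
Titrant: 1x = 5.787 × 10^-3;  mass: 58.44x + 84.99y = 0.6162
Solving, x = 5.787 × 10^-3 mol, y = 3.271 × 10^-3 mol
mass of NaCl = 5.787 × 10^-3 × 58.44 = 0.3382 g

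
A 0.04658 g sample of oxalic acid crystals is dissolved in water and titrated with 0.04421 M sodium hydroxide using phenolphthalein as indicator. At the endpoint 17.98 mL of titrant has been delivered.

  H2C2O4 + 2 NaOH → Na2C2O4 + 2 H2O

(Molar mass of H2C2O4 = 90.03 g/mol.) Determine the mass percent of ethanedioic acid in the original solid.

76.82 %

n(NaOH) = 0.01798 L × 0.04421 mol/L = 7.949 × 10^-4 mol
From the 1:2 ratio, n(H2C2O4) = 1/2 × 7.949 × 10^-4 = 3.974 × 10^-4 mol
mass of H2C2O4 = 3.974 × 10^-4 × 90.03 g/mol = 0.03578 g
% H2C2O4 = 0.03578 / 0.04658 × 100 = 76.82 %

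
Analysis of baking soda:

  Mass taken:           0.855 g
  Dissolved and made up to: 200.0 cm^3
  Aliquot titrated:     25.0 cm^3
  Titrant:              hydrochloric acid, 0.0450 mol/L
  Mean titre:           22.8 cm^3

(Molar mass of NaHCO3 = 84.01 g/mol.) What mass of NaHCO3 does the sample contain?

NaHCO3 + HCl → NaCl + H2O + CO2
n(HCl) per titration = 0.0228 × 0.0450 = 1.03 × 10^-3 mol
n(NaHCO3) in each aliquot = 1.03 × 10^-3 mol (1:1 ratio)
n(NaHCO3) in the whole flask = 1.03 × 10^-3 × 200.0/25.0 = 8.21 × 10^-3 mol
mass of NaHCO3 = 8.21 × 10^-3 × 84.01 = 0.690 g

0.690 g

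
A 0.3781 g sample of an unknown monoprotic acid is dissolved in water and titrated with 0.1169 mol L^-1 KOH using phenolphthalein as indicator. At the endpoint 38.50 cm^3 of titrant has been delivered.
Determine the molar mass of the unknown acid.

n(KOH) = 0.03850 L × 0.1169 mol/L = 4.501 × 10^-3 mol
n(HA) = 4.501 × 10^-3 mol (1:1 ratio)
M = m / n = 0.3781 g / 4.501 × 10^-3 mol = 84.01 g/mol

84.01 g/mol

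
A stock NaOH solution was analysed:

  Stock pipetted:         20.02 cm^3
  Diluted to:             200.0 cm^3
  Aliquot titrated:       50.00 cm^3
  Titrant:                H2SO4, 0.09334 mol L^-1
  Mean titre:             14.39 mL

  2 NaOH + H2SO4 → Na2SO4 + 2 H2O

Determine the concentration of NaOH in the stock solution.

n(H2SO4) = 0.01439 × 0.09334 = 1.343 × 10^-3 mol
From the 2:1 ratio, n(NaOH) in the aliquot = 2/1 × 1.343 × 10^-3 = 2.686 × 10^-3 mol
[NaOH]_dilute = 2.686 × 10^-3 / 0.05000 = 0.05373 mol/L
Dilution factor = 200.0 / 20.02 = 9.990
[NaOH]_stock = 0.05373 × 9.990 = 0.5367 mol/L

0.5367 mol/L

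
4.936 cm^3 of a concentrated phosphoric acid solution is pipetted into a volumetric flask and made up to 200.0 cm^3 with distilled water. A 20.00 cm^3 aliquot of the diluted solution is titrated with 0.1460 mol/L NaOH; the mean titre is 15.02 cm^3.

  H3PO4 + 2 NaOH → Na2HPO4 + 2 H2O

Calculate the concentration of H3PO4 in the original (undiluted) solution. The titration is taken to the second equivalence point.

2.221 mol/L

n(NaOH) = 0.01502 × 0.1460 = 2.193 × 10^-3 mol
From the 1:2 ratio, n(H3PO4) in the aliquot = 1/2 × 2.193 × 10^-3 = 1.096 × 10^-3 mol
[H3PO4]_dilute = 1.096 × 10^-3 / 0.02000 = 0.05482 mol/L
Dilution factor = 200.0 / 4.936 = 40.52
[H3PO4]_stock = 0.05482 × 40.52 = 2.221 mol/L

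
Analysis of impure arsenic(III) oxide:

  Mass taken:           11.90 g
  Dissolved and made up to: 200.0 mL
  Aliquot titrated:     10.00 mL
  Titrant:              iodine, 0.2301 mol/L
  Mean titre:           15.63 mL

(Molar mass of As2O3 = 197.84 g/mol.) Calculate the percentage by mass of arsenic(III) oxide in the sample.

59.79 %

As2O3 + 2 I2 + 2 H2O → As2O5 + 4 HI
n(I2) per titration = 0.01563 × 0.2301 = 3.596 × 10^-3 mol
From the 1:2 ratio, n(As2O3) in each aliquot = 1/2 × 3.596 × 10^-3 = 1.798 × 10^-3 mol
n(As2O3) in the whole flask = 1.798 × 10^-3 × 200.0/10.00 = 0.03596 mol
mass of As2O3 = 0.03596 × 197.84 = 7.115 g
% As2O3 = 7.115 / 11.90 × 100 = 59.79 %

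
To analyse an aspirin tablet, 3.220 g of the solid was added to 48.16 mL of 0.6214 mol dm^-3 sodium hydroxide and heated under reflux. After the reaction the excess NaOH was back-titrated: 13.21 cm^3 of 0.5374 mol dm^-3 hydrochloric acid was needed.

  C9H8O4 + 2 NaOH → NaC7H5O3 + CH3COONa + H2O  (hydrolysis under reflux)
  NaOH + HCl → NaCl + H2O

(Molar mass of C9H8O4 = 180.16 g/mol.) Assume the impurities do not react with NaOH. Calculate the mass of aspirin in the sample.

2.056 g

n(NaOH) added = 0.04816 × 0.6214 = 0.02993 mol
n(HCl) used in back-titration = 0.01321 × 0.5374 = 7.099 × 10^-3 mol
n(NaOH) left over = 7.099 × 10^-3 mol (1:1 ratio)
n(NaOH) consumed by analyte = 0.02993 − 7.099 × 10^-3 = 0.02283 mol
From the 1:2 ratio, n(C9H8O4) = 1/2 × 0.02283 = 0.01141 mol
mass of C9H8O4 = 0.01141 × 180.16 = 2.056 g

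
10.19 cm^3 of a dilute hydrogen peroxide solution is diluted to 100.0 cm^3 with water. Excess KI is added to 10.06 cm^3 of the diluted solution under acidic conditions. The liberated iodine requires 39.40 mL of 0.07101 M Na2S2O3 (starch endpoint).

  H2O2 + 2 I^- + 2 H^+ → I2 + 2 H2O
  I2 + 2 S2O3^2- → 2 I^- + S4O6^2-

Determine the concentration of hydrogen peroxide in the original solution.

n(S2O3^2-) = 0.03940 × 0.07101 = 2.798 × 10^-3 mol
n(I2) = n(S2O3^2-)/2 = 1.399 × 10^-3 mol
n(H2O2) in the aliquot = 1.399 × 10^-3 mol (1:1 ratio)
[H2O2]_dilute = 1.399 × 10^-3 / 0.01006 = 0.1391 mol/L
[H2O2]_original = 0.1391 × 100.0/10.19 = 1.365 mol/L

1.365 M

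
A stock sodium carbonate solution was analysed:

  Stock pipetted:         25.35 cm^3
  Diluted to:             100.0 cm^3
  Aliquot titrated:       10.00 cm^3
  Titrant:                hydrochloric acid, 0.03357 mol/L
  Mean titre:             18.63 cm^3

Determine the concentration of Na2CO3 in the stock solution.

0.1234 mol/L

Na2CO3 + 2 HCl → 2 NaCl + H2O + CO2
n(HCl) = 0.01863 × 0.03357 = 6.254 × 10^-4 mol
From the 1:2 ratio, n(Na2CO3) in the aliquot = 1/2 × 6.254 × 10^-4 = 3.127 × 10^-4 mol
[Na2CO3]_dilute = 3.127 × 10^-4 / 0.01000 = 0.03127 mol/L
Dilution factor = 100.0 / 25.35 = 3.945
[Na2CO3]_stock = 0.03127 × 3.945 = 0.1234 mol/L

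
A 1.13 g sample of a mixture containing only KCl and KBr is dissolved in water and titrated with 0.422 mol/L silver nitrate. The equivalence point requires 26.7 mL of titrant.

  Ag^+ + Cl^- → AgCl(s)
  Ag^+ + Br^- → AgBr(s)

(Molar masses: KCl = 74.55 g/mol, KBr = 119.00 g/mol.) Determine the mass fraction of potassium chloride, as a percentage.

31.3 %

n(AgNO3) = 0.0267 × 0.422 = 0.0113 mol
Let x = n(KCl), y = n(KBr).
Titrant: 1x + 1y = 0.0113;  mass: 74.55x + 119.00y = 1.13
Solving, x = 4.74 × 10^-3 mol, y = 6.52 × 10^-3 mol
mass of KCl = 4.74 × 10^-3 × 74.55 = 0.354 g
% KCl = 0.354 / 1.13 × 100 = 31.3 %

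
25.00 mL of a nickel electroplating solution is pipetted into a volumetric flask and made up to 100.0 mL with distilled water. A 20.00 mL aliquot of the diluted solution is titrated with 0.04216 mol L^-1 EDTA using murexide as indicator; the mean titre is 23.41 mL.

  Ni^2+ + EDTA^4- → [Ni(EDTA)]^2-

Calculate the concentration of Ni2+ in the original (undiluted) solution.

n(EDTA) = 0.02341 × 0.04216 = 9.870 × 10^-4 mol
n(Ni2+) in the aliquot = 9.870 × 10^-4 mol (1:1 ratio)
[Ni2+]_dilute = 9.870 × 10^-4 / 0.02000 = 0.04935 mol/L
Dilution factor = 100.0 / 25.00 = 4.000
[Ni2+]_stock = 0.04935 × 4.000 = 0.1974 mol/L

0.1974 mol/L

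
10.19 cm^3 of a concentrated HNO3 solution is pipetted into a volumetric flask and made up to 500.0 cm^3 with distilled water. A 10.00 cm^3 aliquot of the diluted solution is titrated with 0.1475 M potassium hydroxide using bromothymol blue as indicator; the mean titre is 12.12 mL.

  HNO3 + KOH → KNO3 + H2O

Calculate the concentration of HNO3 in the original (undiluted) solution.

8.772 M

n(KOH) = 0.01212 × 0.1475 = 1.788 × 10^-3 mol
n(HNO3) in the aliquot = 1.788 × 10^-3 mol (1:1 ratio)
[HNO3]_dilute = 1.788 × 10^-3 / 0.01000 = 0.1788 mol/L
Dilution factor = 500.0 / 10.19 = 49.07
[HNO3]_stock = 0.1788 × 49.07 = 8.772 mol/L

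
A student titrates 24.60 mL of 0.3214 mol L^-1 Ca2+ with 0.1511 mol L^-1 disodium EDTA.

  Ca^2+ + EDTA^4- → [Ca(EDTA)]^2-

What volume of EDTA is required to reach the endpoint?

52.33 mL

n(Ca2+) = 0.02460 L × 0.3214 mol/L = 7.906 × 10^-3 mol
n(EDTA) = 7.906 × 10^-3 mol (1:1 stoichiometry)
V(EDTA) = 7.906 × 10^-3 mol / 0.1511 mol/L = 0.05233 L = 52.33 mL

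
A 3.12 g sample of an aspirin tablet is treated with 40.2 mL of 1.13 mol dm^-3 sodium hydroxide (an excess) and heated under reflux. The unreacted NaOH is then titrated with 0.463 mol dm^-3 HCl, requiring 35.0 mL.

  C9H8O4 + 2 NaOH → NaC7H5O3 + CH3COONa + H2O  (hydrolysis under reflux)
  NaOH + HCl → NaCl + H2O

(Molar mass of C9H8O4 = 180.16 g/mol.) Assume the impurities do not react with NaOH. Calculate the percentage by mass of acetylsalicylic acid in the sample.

n(NaOH) added = 0.0402 × 1.13 = 0.0454 mol
n(HCl) used in back-titration = 0.0350 × 0.463 = 0.0162 mol
n(NaOH) left over = 0.0162 mol (1:1 ratio)
n(NaOH) consumed by analyte = 0.0454 − 0.0162 = 0.0292 mol
From the 1:2 ratio, n(C9H8O4) = 1/2 × 0.0292 = 0.0146 mol
mass of C9H8O4 = 0.0146 × 180.16 = 2.63 g
% C9H8O4 = 2.63 / 3.12 × 100 = 84.4 %

84.4 %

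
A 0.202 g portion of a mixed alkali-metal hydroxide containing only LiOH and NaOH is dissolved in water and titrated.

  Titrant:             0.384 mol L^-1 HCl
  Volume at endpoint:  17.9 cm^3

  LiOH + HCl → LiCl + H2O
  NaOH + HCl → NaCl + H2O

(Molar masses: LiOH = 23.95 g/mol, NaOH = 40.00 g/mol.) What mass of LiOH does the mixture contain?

n(HCl) = 0.0179 × 0.384 = 6.87 × 10^-3 mol
Let x = n(LiOH), y = n(NaOH).
Titrant: 1x + 1y = 6.87 × 10^-3;  mass: 23.95x + 40.00y = 0.202
Solving, x = 4.54 × 10^-3 mol, y = 2.33 × 10^-3 mol
mass of LiOH = 4.54 × 10^-3 × 23.95 = 0.109 g

0.109 g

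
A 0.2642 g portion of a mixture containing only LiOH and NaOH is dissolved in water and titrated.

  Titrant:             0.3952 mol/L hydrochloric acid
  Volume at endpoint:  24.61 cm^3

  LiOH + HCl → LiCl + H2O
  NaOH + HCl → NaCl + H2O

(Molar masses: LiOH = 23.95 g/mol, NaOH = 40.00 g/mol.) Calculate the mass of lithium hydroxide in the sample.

0.1863 g

n(HCl) = 0.02461 × 0.3952 = 9.726 × 10^-3 mol
Let x = n(LiOH), y = n(NaOH).
Titrant: 1x + 1y = 9.726 × 10^-3;  mass: 23.95x + 40.00y = 0.2642
Solving, x = 7.778 × 10^-3 mol, y = 1.948 × 10^-3 mol
mass of LiOH = 7.778 × 10^-3 × 23.95 = 0.1863 g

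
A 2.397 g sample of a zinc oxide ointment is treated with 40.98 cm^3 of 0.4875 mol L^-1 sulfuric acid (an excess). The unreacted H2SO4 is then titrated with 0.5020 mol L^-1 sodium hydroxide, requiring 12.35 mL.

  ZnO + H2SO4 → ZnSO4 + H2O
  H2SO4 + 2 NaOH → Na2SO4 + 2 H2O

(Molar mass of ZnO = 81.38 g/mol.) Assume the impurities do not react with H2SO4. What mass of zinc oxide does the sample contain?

n(H2SO4) added = 0.04098 × 0.4875 = 0.01998 mol
n(NaOH) used in back-titration = 0.01235 × 0.5020 = 6.200 × 10^-3 mol
From the 1:2 ratio, n(H2SO4) left over = 1/2 × 6.200 × 10^-3 = 3.100 × 10^-3 mol
n(H2SO4) consumed by analyte = 0.01998 − 3.100 × 10^-3 = 0.01688 mol
n(ZnO) = 0.01688 mol (1:1 ratio)
mass of ZnO = 0.01688 × 81.38 = 1.374 g

1.374 g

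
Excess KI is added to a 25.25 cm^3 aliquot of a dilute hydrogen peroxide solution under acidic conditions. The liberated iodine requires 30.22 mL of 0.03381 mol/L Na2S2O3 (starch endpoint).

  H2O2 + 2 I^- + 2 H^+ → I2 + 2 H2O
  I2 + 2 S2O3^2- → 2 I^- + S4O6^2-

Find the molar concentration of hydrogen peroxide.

0.02023 mol/L

n(S2O3^2-) = 0.03022 × 0.03381 = 1.022 × 10^-3 mol
n(I2) = n(S2O3^2-)/2 = 5.109 × 10^-4 mol
n(H2O2) in the aliquot = 5.109 × 10^-4 mol (1:1 ratio)
[H2O2] = 5.109 × 10^-4 / 0.02525 = 0.02023 mol/L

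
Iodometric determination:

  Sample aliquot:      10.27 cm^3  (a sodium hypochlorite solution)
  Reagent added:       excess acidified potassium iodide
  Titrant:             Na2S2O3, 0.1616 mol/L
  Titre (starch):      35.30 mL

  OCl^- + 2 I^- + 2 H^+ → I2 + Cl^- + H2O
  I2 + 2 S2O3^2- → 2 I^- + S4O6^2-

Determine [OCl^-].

0.2777 mol/L

n(S2O3^2-) = 0.03530 × 0.1616 = 5.704 × 10^-3 mol
n(I2) = n(S2O3^2-)/2 = 2.852 × 10^-3 mol
n(OCl^-) in the aliquot = 2.852 × 10^-3 mol (1:1 ratio)
[OCl^-] = 2.852 × 10^-3 / 0.01027 = 0.2777 mol/L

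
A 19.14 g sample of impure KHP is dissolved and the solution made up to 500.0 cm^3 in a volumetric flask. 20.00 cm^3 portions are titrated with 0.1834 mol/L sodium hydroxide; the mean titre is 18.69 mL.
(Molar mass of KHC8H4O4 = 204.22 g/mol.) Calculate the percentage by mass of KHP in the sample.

KHC8H4O4 + NaOH → KNaC8H4O4 + H2O
n(NaOH) per titration = 0.01869 × 0.1834 = 3.428 × 10^-3 mol
n(KHC8H4O4) in each aliquot = 3.428 × 10^-3 mol (1:1 ratio)
n(KHC8H4O4) in the whole flask = 3.428 × 10^-3 × 500.0/20.00 = 0.08569 mol
mass of KHC8H4O4 = 0.08569 × 204.22 = 17.50 g
% KHC8H4O4 = 17.50 / 19.14 × 100 = 91.43 %

91.43 %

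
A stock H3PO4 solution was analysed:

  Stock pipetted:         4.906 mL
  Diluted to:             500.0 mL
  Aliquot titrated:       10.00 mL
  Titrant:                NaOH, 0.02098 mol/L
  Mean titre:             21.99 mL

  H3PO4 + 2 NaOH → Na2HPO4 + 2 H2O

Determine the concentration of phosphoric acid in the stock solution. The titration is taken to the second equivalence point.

2.351 mol/L

n(NaOH) = 0.02199 × 0.02098 = 4.614 × 10^-4 mol
From the 1:2 ratio, n(H3PO4) in the aliquot = 1/2 × 4.614 × 10^-4 = 2.307 × 10^-4 mol
[H3PO4]_dilute = 2.307 × 10^-4 / 0.01000 = 0.02307 mol/L
Dilution factor = 500.0 / 4.906 = 101.9
[H3PO4]_stock = 0.02307 × 101.9 = 2.351 mol/L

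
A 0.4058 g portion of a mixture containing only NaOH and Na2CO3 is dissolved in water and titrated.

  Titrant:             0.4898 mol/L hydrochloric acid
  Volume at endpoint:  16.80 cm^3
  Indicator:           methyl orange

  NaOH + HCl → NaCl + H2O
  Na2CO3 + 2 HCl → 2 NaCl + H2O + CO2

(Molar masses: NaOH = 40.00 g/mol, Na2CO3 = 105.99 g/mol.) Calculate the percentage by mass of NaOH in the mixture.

n(HCl) = 0.01680 × 0.4898 = 8.229 × 10^-3 mol
Let x = n(NaOH), y = n(Na2CO3).
Titrant: 1x + 2y = 8.229 × 10^-3;  mass: 40.00x + 105.99y = 0.4058
Solving, x = 2.330 × 10^-3 mol, y = 2.949 × 10^-3 mol
mass of NaOH = 2.330 × 10^-3 × 40.00 = 0.09320 g
% NaOH = 0.09320 / 0.4058 × 100 = 22.97 %

22.97 %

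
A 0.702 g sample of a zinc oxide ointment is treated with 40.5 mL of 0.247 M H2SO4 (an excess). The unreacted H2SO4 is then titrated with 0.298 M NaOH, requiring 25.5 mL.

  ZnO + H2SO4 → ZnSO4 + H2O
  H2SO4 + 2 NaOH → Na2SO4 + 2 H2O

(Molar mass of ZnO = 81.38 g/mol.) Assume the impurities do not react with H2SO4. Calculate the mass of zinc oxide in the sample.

0.505 g

n(H2SO4) added = 0.0405 × 0.247 = 0.0100 mol
n(NaOH) used in back-titration = 0.0255 × 0.298 = 7.60 × 10^-3 mol
From the 1:2 ratio, n(H2SO4) left over = 1/2 × 7.60 × 10^-3 = 3.80 × 10^-3 mol
n(H2SO4) consumed by analyte = 0.0100 − 3.80 × 10^-3 = 6.20 × 10^-3 mol
n(ZnO) = 6.20 × 10^-3 mol (1:1 ratio)
mass of ZnO = 6.20 × 10^-3 × 81.38 = 0.505 g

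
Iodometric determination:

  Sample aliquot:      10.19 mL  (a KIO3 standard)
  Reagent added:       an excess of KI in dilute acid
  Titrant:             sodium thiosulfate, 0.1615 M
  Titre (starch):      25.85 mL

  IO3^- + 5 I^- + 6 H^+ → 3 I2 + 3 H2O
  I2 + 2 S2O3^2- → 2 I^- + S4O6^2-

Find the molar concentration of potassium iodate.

n(S2O3^2-) = 0.02585 × 0.1615 = 4.175 × 10^-3 mol
n(I2) = n(S2O3^2-)/2 = 2.087 × 10^-3 mol
From the 1:3 ratio, n(IO3^-) in the aliquot = 1/3 × 2.087 × 10^-3 = 6.958 × 10^-4 mol
[IO3^-] = 6.958 × 10^-4 / 0.01019 = 0.06828 mol/L

0.06828 M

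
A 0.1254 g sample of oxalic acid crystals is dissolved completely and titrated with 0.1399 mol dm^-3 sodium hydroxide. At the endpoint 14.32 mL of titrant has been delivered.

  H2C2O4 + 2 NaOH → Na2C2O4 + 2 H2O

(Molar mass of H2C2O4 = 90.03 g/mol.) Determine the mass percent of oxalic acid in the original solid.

71.92 %

n(NaOH) = 0.01432 L × 0.1399 mol/L = 2.003 × 10^-3 mol
From the 1:2 ratio, n(H2C2O4) = 1/2 × 2.003 × 10^-3 = 1.002 × 10^-3 mol
mass of H2C2O4 = 1.002 × 10^-3 × 90.03 g/mol = 0.09018 g
% H2C2O4 = 0.09018 / 0.1254 × 100 = 71.92 %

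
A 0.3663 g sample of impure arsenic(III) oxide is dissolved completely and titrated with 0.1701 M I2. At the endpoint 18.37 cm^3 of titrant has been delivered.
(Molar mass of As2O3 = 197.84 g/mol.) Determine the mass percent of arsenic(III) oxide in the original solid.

As2O3 + 2 I2 + 2 H2O → As2O5 + 4 HI
n(I2) = 0.01837 L × 0.1701 mol/L = 3.125 × 10^-3 mol
From the 1:2 ratio, n(As2O3) = 1/2 × 3.125 × 10^-3 = 1.562 × 10^-3 mol
mass of As2O3 = 1.562 × 10^-3 × 197.84 g/mol = 0.3091 g
% As2O3 = 0.3091 / 0.3663 × 100 = 84.38 %

84.38 %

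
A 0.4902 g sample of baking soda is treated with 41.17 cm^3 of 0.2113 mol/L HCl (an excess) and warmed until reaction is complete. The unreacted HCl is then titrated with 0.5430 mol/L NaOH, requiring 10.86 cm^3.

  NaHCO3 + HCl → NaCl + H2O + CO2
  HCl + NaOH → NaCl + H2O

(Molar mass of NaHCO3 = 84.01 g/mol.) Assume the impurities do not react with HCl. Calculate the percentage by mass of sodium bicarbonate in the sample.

48.02 %

n(HCl) added = 0.04117 × 0.2113 = 8.699 × 10^-3 mol
n(NaOH) used in back-titration = 0.01086 × 0.5430 = 5.897 × 10^-3 mol
n(HCl) left over = 5.897 × 10^-3 mol (1:1 ratio)
n(HCl) consumed by analyte = 8.699 × 10^-3 − 5.897 × 10^-3 = 2.802 × 10^-3 mol
n(NaHCO3) = 2.802 × 10^-3 mol (1:1 ratio)
mass of NaHCO3 = 2.802 × 10^-3 × 84.01 = 0.2354 g
% NaHCO3 = 0.2354 / 0.4902 × 100 = 48.02 %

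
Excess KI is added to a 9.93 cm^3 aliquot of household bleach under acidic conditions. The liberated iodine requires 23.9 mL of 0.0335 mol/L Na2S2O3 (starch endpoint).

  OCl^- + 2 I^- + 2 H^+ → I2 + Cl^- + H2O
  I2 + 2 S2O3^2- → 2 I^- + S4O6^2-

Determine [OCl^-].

0.0403 mol/L

n(S2O3^2-) = 0.0239 × 0.0335 = 8.01 × 10^-4 mol
n(I2) = n(S2O3^2-)/2 = 4.00 × 10^-4 mol
n(OCl^-) in the aliquot = 4.00 × 10^-4 mol (1:1 ratio)
[OCl^-] = 4.00 × 10^-4 / 0.00993 = 0.0403 mol/L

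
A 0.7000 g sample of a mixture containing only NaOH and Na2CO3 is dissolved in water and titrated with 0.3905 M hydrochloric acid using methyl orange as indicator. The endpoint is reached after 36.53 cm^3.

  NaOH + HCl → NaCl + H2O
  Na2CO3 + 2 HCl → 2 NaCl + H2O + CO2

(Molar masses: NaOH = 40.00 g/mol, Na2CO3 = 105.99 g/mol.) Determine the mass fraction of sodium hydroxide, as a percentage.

24.61 %

n(HCl) = 0.03653 × 0.3905 = 0.01426 mol
Let x = n(NaOH), y = n(Na2CO3).
Titrant: 1x + 2y = 0.01426;  mass: 40.00x + 105.99y = 0.7000
Solving, x = 4.307 × 10^-3 mol, y = 4.979 × 10^-3 mol
mass of NaOH = 4.307 × 10^-3 × 40.00 = 0.1723 g
% NaOH = 0.1723 / 0.7000 × 100 = 24.61 %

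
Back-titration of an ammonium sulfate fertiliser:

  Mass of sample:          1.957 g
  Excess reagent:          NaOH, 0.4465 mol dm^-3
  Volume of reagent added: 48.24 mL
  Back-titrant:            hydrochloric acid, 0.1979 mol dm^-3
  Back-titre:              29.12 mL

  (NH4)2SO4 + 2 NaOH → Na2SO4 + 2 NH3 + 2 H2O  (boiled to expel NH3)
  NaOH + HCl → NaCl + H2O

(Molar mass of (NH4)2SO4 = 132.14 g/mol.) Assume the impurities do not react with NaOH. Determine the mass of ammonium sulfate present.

1.042 g

n(NaOH) added = 0.04824 × 0.4465 = 0.02154 mol
n(HCl) used in back-titration = 0.02912 × 0.1979 = 5.763 × 10^-3 mol
n(NaOH) left over = 5.763 × 10^-3 mol (1:1 ratio)
n(NaOH) consumed by analyte = 0.02154 − 5.763 × 10^-3 = 0.01578 mol
From the 1:2 ratio, n((NH4)2SO4) = 1/2 × 0.01578 = 7.888 × 10^-3 mol
mass of (NH4)2SO4 = 7.888 × 10^-3 × 132.14 = 1.042 g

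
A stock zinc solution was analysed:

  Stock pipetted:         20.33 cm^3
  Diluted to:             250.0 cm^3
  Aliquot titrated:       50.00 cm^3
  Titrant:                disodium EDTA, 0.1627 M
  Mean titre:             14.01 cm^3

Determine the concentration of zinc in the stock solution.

0.5606 M

Zn^2+ + EDTA^4- → [Zn(EDTA)]^2-
n(EDTA) = 0.01401 × 0.1627 = 2.279 × 10^-3 mol
n(Zn2+) in the aliquot = 2.279 × 10^-3 mol (1:1 ratio)
[Zn2+]_dilute = 2.279 × 10^-3 / 0.05000 = 0.04559 mol/L
Dilution factor = 250.0 / 20.33 = 12.30
[Zn2+]_stock = 0.04559 × 12.30 = 0.5606 mol/L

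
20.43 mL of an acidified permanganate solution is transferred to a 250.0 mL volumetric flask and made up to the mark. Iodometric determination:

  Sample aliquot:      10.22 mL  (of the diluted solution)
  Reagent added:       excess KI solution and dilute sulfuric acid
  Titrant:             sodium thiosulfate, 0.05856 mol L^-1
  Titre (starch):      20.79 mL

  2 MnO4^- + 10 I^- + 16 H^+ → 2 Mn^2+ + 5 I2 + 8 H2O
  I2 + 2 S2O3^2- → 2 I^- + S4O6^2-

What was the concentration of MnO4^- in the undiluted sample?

0.2915 mol/L

n(S2O3^2-) = 0.02079 × 0.05856 = 1.217 × 10^-3 mol
n(I2) = n(S2O3^2-)/2 = 6.087 × 10^-4 mol
From the 2:5 ratio, n(MnO4^-) in the aliquot = 2/5 × 6.087 × 10^-4 = 2.435 × 10^-4 mol
[MnO4^-]_dilute = 2.435 × 10^-4 / 0.01022 = 0.02383 mol/L
[MnO4^-]_original = 0.02383 × 250.0/20.43 = 0.2915 mol/L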